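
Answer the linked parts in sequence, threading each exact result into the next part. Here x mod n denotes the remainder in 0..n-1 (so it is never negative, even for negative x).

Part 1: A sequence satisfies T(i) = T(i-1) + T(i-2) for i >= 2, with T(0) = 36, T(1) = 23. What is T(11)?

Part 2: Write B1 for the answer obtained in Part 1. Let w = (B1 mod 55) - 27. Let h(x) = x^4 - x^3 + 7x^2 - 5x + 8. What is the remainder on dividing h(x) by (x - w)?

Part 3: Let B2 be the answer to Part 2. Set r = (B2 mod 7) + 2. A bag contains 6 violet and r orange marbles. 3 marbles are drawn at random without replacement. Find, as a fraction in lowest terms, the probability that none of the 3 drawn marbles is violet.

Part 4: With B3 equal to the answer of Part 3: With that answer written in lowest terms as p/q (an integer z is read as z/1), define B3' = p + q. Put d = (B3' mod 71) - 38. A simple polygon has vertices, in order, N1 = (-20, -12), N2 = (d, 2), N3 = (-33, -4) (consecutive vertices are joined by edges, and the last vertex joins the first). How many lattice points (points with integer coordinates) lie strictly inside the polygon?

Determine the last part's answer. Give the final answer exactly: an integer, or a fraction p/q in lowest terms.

73

Part 1: T(2) = 1*(23) + 1*(36) = 59; iterating: T(2)=59, T(3)=82, T(4)=141, T(5)=223, T(6)=364, T(7)=587, T(8)=951, T(9)=1538, T(10)=2489, T(11)=4027; answer 4027
Part 2: B1 = 4027; w = -15; remainder = value at the root: 1*(-15)^4 - 1*(-15)^3 + 7*(-15)^2 - 5*(-15)^1 + 8 = (50625) + (3375) + (1575) + (75) + (8) = 55658; answer 55658
Part 3: B2 = 55658; r = 3; total draws C(9,3) = 84; favorable C(3,3) = 1; P = 1/84; answer 1/84
Part 4: B3 = 1/84; threaded value p + q = 85; d = -24; cross terms: (-20*2 - -24*-12)=-328, (-24*-4 - -33*2)=162, (-33*-12 - -20*-4)=316; twice the area = |150| = 150; area = 75; boundary points = 2 + 3 + 1 = 6; strictly interior points = area - boundary/2 + 1 = 73; answer 73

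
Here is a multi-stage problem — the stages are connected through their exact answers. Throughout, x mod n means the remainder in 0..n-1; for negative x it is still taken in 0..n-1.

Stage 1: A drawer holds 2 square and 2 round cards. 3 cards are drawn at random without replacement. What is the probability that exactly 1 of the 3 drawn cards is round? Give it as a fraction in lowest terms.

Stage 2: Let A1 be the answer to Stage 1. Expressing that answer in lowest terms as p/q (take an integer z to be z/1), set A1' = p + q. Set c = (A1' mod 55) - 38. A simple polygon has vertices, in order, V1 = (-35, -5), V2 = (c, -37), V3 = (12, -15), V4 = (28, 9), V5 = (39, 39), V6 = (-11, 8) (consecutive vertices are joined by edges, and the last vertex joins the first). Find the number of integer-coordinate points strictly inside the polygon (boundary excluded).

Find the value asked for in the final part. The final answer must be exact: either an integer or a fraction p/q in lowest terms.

Stage 1: total draws C(4,3) = 4; favorable C(2,1)*C(2,2) = 2; P = 1/2; answer 1/2
Stage 2: A1 = 1/2; threaded value p + q = 3; c = -35; cross terms: (-35*-37 - -35*-5)=1120, (-35*-15 - 12*-37)=969, (12*9 - 28*-15)=528, (28*39 - 39*9)=741, (39*8 - -11*39)=741, (-11*-5 - -35*8)=335; twice the area = |4434| = 4434; area = 2217; boundary points = 32 + 1 + 8 + 1 + 1 + 1 = 44; strictly interior points = area - boundary/2 + 1 = 2196; answer 2196

2196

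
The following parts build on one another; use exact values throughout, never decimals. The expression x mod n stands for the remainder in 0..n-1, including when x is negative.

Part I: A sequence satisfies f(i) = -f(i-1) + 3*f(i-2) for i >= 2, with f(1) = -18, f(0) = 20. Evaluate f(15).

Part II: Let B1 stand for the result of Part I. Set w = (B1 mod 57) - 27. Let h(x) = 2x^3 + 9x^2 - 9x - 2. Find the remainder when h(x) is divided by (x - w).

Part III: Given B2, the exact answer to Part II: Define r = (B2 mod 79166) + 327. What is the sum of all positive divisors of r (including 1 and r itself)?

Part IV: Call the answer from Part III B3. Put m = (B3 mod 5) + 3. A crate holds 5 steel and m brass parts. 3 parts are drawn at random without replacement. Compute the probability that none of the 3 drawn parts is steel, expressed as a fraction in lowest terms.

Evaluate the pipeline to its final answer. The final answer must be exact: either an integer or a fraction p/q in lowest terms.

Part I: f(2) = -1*(-18) + 3*(20) = 78; iterating: f(2)=78, f(3)=-132, f(4)=366, f(5)=-762, f(6)=1860, f(7)=-4146, f(8)=9726, f(9)=-22164, f(10)=51342, f(11)=-117834, f(12)=271860, f(13)=-625362, f(14)=1440942, f(15)=-3317028; answer -3317028
Part II: B1 = -3317028; w = 3; remainder = value at the root: 2*(3)^3 + 9*(3)^2 - 9*(3)^1 - 2 = (54) + (81) + (-27) + (-2) = 106; answer 106
Part III: B2 = 106; r = 433; 433 is prime, so its only divisors are 1 and 433; sigma = 1 + 433 = 434; answer 434
Part IV: B3 = 434; m = 7; total draws C(12,3) = 220; favorable C(7,3) = 35; P = 7/44; answer 7/44

7/44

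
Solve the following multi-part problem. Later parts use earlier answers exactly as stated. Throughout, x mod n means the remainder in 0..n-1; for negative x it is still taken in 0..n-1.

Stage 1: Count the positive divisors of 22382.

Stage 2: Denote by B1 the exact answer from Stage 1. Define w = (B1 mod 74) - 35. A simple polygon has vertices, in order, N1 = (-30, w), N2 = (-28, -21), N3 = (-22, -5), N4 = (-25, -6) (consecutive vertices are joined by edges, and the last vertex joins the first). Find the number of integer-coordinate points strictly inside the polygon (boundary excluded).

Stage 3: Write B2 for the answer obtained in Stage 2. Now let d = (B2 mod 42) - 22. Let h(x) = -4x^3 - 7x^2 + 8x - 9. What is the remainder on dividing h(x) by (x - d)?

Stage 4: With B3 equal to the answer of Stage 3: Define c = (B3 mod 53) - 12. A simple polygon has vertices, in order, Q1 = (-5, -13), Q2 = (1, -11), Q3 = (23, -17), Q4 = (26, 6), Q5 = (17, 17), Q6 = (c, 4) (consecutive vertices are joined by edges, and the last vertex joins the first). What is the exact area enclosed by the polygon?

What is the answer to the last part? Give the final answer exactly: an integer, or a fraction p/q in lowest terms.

461

Stage 1: 22382 = 2 * 19^2 * 31; number of divisors = (1+1) * (2+1) * (1+1) = 12; answer 12
Stage 2: B1 = 12; w = -23; cross terms: (-30*-21 - -28*-23)=-14, (-28*-5 - -22*-21)=-322, (-22*-6 - -25*-5)=7, (-25*-23 - -30*-6)=395; twice the area = |66| = 66; area = 33; boundary points = 2 + 2 + 1 + 1 = 6; strictly interior points = area - boundary/2 + 1 = 31; answer 31
Stage 3: B2 = 31; d = 9; remainder = value at the root: -4*(9)^3 - 7*(9)^2 + 8*(9)^1 - 9 = (-2916) + (-567) + (72) + (-9) = -3420; answer -3420
Stage 4: B3 = -3420; c = 13; cross terms: (-5*-11 - 1*-13)=68, (1*-17 - 23*-11)=236, (23*6 - 26*-17)=580, (26*17 - 17*6)=340, (17*4 - 13*17)=-153, (13*-13 - -5*4)=-149; twice the area = |922| = 922; area = 461; answer 461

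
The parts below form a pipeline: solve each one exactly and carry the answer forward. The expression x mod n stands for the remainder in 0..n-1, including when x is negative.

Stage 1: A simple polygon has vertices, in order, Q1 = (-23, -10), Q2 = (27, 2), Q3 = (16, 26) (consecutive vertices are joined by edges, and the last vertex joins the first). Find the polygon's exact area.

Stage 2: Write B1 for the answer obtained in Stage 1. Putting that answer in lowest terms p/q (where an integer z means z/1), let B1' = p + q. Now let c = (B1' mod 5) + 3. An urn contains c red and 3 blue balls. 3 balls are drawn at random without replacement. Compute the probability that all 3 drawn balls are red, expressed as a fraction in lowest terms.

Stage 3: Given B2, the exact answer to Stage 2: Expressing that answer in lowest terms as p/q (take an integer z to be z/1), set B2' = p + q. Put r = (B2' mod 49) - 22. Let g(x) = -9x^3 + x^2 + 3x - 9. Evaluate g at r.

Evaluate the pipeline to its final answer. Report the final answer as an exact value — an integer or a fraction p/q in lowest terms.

-11834

Stage 1: cross terms: (-23*2 - 27*-10)=224, (27*26 - 16*2)=670, (16*-10 - -23*26)=438; twice the area = |1332| = 1332; area = 666; answer 666
Stage 2: B1 = 666; threaded value p + q = 667; c = 5; total draws C(8,3) = 56; favorable C(5,3) = 10; P = 5/28; answer 5/28
Stage 3: B2 = 5/28; threaded value p + q = 33; r = 11; -9*(11)^3 + 1*(11)^2 + 3*(11)^1 - 9 = (-11979) + (121) + (33) + (-9) = -11834; answer -11834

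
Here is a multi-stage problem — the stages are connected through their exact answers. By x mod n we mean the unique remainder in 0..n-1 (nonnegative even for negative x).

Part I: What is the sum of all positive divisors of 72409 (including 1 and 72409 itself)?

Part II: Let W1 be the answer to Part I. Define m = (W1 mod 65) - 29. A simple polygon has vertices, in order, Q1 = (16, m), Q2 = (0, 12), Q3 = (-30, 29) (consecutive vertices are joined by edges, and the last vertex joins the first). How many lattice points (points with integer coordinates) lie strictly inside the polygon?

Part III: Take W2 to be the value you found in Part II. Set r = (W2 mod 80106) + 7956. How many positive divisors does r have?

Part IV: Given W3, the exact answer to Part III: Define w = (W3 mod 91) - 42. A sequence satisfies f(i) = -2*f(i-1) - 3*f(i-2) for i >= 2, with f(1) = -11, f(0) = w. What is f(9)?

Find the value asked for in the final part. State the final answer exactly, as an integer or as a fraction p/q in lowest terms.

-7187

Part I: 72409 = 19 * 37 * 103; sigma = (1 + 19) * (1 + 37) * (1 + 103) = 20 * 38 * 104 = 79040; answer 79040
Part II: W1 = 79040; m = -29; cross terms: (16*12 - 0*-29)=192, (0*29 - -30*12)=360, (-30*-29 - 16*29)=406; twice the area = |958| = 958; area = 479; boundary points = 1 + 1 + 2 = 4; strictly interior points = area - boundary/2 + 1 = 478; answer 478
Part III: W2 = 478; r = 8434; 8434 = 2 * 4217; number of divisors = (1+1) * (1+1) = 4; answer 4
Part IV: W3 = 4; w = -38; f(2) = -2*(-11) - 3*(-38) = 136; iterating: f(2)=136, f(3)=-239, f(4)=70, f(5)=577, f(6)=-1364, f(7)=997, f(8)=2098, f(9)=-7187; answer -7187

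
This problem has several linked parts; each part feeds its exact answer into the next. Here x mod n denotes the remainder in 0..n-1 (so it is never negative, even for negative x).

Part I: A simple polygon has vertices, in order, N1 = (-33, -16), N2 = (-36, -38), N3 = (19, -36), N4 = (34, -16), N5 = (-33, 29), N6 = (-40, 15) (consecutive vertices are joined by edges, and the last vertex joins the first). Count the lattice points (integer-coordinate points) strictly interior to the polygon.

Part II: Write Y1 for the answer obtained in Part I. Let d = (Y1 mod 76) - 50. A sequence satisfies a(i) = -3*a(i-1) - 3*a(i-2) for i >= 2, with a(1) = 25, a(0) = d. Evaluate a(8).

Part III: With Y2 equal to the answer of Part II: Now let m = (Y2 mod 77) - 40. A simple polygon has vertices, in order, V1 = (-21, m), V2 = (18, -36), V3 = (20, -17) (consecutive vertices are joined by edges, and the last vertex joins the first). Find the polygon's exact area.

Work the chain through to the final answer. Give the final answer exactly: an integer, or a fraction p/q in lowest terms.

869/2

Part I: cross terms: (-33*-38 - -36*-16)=678, (-36*-36 - 19*-38)=2018, (19*-16 - 34*-36)=920, (34*29 - -33*-16)=458, (-33*15 - -40*29)=665, (-40*-16 - -33*15)=1135; twice the area = |5874| = 5874; area = 2937; boundary points = 1 + 1 + 5 + 1 + 7 + 1 = 16; strictly interior points = area - boundary/2 + 1 = 2930; answer 2930
Part II: Y1 = 2930; d = -8; a(2) = -3*(25) - 3*(-8) = -51; iterating: a(2)=-51, a(3)=78, a(4)=-81, a(5)=9, a(6)=216, a(7)=-675, a(8)=1377; answer 1377
Part III: Y2 = 1377; m = 28; cross terms: (-21*-36 - 18*28)=252, (18*-17 - 20*-36)=414, (20*28 - -21*-17)=203; twice the area = |869| = 869; area = 869/2; answer 869/2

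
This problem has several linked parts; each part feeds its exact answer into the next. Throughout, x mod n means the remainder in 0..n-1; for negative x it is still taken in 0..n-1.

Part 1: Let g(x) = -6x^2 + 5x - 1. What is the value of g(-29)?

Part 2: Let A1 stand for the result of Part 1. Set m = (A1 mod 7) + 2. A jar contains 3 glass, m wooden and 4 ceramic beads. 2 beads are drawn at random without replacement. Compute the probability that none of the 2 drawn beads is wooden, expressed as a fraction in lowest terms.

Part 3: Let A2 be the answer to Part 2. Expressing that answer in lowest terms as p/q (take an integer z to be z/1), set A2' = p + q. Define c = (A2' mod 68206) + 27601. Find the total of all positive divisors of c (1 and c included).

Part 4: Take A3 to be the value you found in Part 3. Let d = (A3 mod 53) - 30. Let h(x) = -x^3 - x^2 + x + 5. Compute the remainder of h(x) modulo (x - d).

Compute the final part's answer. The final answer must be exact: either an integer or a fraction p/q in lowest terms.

Part 1: -6*(-29)^2 + 5*(-29)^1 - 1 = (-5046) + (-145) + (-1) = -5192; answer -5192
Part 2: A1 = -5192; m = 4; total draws C(11,2) = 55; favorable C(7,2) = 21; P = 21/55; answer 21/55
Part 3: A2 = 21/55; threaded value p + q = 76; c = 27677; 27677 = 13 * 2129; sigma = (1 + 13) * (1 + 2129) = 14 * 2130 = 29820; answer 29820
Part 4: A3 = 29820; d = 4; remainder = value at the root: -1*(4)^3 - 1*(4)^2 + 1*(4)^1 + 5 = (-64) + (-16) + (4) + (5) = -71; answer -71

-71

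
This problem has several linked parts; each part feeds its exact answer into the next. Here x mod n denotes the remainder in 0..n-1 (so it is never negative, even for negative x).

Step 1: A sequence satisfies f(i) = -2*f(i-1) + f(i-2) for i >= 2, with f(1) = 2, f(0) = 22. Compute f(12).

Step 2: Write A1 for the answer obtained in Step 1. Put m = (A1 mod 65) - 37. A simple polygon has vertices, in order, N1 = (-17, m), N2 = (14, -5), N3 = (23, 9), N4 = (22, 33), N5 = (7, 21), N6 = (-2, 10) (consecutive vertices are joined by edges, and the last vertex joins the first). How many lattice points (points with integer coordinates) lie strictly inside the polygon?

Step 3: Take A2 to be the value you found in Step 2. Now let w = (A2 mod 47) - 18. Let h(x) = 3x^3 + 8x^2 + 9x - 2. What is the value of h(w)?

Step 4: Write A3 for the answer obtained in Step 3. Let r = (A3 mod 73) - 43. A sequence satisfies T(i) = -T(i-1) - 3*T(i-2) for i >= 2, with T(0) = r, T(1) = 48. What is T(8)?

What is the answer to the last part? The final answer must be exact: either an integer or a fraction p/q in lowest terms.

Step 1: f(2) = -2*(2) + 1*(22) = 18; iterating: f(2)=18, f(3)=-34, f(4)=86, f(5)=-206, f(6)=498, f(7)=-1202, f(8)=2902, f(9)=-7006, f(10)=16914, f(11)=-40834, f(12)=98582; answer 98582
Step 2: A1 = 98582; m = 5; cross terms: (-17*-5 - 14*5)=15, (14*9 - 23*-5)=241, (23*33 - 22*9)=561, (22*21 - 7*33)=231, (7*10 - -2*21)=112, (-2*5 - -17*10)=160; twice the area = |1320| = 1320; area = 660; boundary points = 1 + 1 + 1 + 3 + 1 + 5 = 12; strictly interior points = area - boundary/2 + 1 = 655; answer 655
Step 3: A2 = 655; w = 26; 3*(26)^3 + 8*(26)^2 + 9*(26)^1 - 2 = (52728) + (5408) + (234) + (-2) = 58368; answer 58368
Step 4: A3 = 58368; r = -2; T(2) = -1*(48) - 3*(-2) = -42; iterating: T(2)=-42, T(3)=-102, T(4)=228, T(5)=78, T(6)=-762, T(7)=528, T(8)=1758; answer 1758

1758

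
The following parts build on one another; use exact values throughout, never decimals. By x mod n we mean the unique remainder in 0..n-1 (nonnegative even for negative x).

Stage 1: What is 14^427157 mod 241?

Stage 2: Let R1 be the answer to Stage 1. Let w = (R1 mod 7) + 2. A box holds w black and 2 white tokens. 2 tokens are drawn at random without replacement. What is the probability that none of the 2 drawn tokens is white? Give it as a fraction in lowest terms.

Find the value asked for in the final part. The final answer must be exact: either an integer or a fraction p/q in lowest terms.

10/21

Stage 1: squarings mod 241: 14^1=14, 14^2=196, 14^4=97, 14^8=10, 14^16=100, 14^32=119, 14^64=183, 14^128=231, 14^256=100, 14^512=119, 14^1024=183, 14^2048=231, 14^4096=100, 14^8192=119, 14^16384=183, 14^32768=231, 14^65536=100, 14^131072=119, 14^262144=183; 14^427157 = 14^1 * 14^4 * 14^16 * 14^128 * 14^1024 * 14^32768 * 14^131072 * 14^262144 = 52 (mod 241); answer 52
Stage 2: R1 = 52; w = 5; total draws C(7,2) = 21; favorable C(5,2) = 10; P = 10/21; answer 10/21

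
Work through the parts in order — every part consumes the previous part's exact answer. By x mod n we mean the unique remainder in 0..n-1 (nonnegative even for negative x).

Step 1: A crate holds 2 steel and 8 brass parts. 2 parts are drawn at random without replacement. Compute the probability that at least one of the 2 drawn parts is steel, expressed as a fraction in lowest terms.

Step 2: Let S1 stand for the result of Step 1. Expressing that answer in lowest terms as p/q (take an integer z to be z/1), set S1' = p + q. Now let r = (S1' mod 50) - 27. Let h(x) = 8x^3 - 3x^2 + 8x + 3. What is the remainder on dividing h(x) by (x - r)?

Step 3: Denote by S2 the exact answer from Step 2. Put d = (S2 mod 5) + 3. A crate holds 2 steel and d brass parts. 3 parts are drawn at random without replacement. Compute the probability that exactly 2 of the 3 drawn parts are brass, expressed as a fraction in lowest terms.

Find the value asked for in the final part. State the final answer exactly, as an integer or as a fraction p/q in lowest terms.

Step 1: total draws C(10,2) = 45; complement C(8,2) = 28; favorable 45 - 28 = 17; P = 17/45; answer 17/45
Step 2: S1 = 17/45; threaded value p + q = 62; r = -15; remainder = value at the root: 8*(-15)^3 - 3*(-15)^2 + 8*(-15)^1 + 3 = (-27000) + (-675) + (-120) + (3) = -27792; answer -27792
Step 3: S2 = -27792; d = 6; total draws C(8,3) = 56; favorable C(6,2)*C(2,1) = 30; P = 15/28; answer 15/28

15/28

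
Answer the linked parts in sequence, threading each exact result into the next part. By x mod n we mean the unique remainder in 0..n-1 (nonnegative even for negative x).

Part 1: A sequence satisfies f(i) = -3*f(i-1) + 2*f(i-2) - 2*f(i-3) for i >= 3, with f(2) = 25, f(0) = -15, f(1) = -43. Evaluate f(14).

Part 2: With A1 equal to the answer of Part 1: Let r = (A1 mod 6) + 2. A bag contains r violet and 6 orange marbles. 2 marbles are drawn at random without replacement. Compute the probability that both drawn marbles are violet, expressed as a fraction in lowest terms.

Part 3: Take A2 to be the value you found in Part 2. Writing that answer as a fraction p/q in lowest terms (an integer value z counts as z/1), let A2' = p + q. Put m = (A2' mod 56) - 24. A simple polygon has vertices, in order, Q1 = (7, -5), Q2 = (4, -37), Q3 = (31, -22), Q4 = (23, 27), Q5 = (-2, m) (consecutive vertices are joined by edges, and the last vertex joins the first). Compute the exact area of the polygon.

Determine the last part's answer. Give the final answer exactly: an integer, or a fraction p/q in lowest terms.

Part 1: f(3) = -3*(25) + 2*(-43) - 2*(-15) = -131; iterating: f(3)=-131, f(4)=529, f(5)=-1899, f(6)=7017, f(7)=-25907, f(8)=95553, f(9)=-352507, f(10)=1300441, f(11)=-4797443, f(12)=17698225, f(13)=-65290443, f(14)=240862665; answer 240862665
Part 2: A1 = 240862665; r = 5; total draws C(11,2) = 55; favorable C(5,2) = 10; P = 2/11; answer 2/11
Part 3: A2 = 2/11; threaded value p + q = 13; m = -11; cross terms: (7*-37 - 4*-5)=-239, (4*-22 - 31*-37)=1059, (31*27 - 23*-22)=1343, (23*-11 - -2*27)=-199, (-2*-5 - 7*-11)=87; twice the area = |2051| = 2051; area = 2051/2; answer 2051/2

2051/2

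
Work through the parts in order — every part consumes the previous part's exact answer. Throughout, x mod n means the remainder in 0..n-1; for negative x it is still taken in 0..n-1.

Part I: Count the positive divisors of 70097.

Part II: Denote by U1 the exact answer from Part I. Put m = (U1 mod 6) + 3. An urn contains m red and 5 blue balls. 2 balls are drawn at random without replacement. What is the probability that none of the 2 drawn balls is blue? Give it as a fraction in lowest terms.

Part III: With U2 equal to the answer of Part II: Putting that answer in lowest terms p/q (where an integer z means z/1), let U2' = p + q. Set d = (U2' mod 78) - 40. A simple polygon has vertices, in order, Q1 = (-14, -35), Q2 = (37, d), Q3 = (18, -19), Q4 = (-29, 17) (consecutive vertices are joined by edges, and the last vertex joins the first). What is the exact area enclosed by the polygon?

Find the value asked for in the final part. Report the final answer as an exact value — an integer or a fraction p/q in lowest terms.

976

Part I: 70097 = 191 * 367; number of divisors = (1+1) * (1+1) = 4; answer 4
Part II: U1 = 4; m = 7; total draws C(12,2) = 66; favorable C(7,2) = 21; P = 7/22; answer 7/22
Part III: U2 = 7/22; threaded value p + q = 29; d = -11; cross terms: (-14*-11 - 37*-35)=1449, (37*-19 - 18*-11)=-505, (18*17 - -29*-19)=-245, (-29*-35 - -14*17)=1253; twice the area = |1952| = 1952; area = 976; answer 976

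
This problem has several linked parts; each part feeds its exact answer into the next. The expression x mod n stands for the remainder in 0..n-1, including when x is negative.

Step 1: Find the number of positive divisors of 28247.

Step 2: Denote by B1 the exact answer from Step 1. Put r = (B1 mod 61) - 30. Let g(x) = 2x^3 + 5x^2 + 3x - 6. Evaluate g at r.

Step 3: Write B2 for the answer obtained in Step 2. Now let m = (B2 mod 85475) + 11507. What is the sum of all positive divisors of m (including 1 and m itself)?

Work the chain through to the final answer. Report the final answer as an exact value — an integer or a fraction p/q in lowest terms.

Step 1: 28247 = 47 * 601; number of divisors = (1+1) * (1+1) = 4; answer 4
Step 2: B1 = 4; r = -26; 2*(-26)^3 + 5*(-26)^2 + 3*(-26)^1 - 6 = (-35152) + (3380) + (-78) + (-6) = -31856; answer -31856
Step 3: B2 = -31856; m = 65126; 65126 = 2 * 32563; sigma = (1 + 2) * (1 + 32563) = 3 * 32564 = 97692; answer 97692

97692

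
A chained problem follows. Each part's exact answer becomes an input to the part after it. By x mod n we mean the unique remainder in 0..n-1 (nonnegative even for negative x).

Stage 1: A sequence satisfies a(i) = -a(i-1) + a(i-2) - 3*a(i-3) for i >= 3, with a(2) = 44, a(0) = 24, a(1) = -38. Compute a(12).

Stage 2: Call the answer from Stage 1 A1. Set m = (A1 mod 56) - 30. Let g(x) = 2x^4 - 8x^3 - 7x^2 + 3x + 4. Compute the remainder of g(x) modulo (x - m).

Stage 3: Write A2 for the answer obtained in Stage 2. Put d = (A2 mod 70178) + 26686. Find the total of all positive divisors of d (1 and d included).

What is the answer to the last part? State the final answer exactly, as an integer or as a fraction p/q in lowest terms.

Stage 1: a(3) = -1*(44) + 1*(-38) - 3*(24) = -154; iterating: a(3)=-154, a(4)=312, a(5)=-598, a(6)=1372, a(7)=-2906, a(8)=6072, a(9)=-13094, a(10)=27884, a(11)=-59194, a(12)=126360; answer 126360
Stage 2: A1 = 126360; m = -6; remainder = value at the root: 2*(-6)^4 - 8*(-6)^3 - 7*(-6)^2 + 3*(-6)^1 + 4 = (2592) + (1728) + (-252) + (-18) + (4) = 4054; answer 4054
Stage 3: A2 = 4054; d = 30740; 30740 = 2^2 * 5 * 29 * 53; sigma = (1 + 2 + 4) * (1 + 5) * (1 + 29) * (1 + 53) = 7 * 6 * 30 * 54 = 68040; answer 68040

68040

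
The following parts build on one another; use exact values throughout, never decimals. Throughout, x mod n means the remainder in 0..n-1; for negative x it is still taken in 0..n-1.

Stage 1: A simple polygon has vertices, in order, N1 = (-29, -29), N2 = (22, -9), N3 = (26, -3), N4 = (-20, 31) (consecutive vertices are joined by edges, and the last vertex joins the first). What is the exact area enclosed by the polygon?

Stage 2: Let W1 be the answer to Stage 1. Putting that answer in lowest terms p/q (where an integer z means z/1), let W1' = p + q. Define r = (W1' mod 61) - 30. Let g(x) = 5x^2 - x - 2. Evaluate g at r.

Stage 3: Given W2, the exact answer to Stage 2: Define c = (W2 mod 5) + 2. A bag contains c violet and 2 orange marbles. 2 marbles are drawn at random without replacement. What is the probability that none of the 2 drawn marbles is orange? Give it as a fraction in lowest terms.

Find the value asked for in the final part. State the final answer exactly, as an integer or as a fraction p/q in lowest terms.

10/21

Stage 1: cross terms: (-29*-9 - 22*-29)=899, (22*-3 - 26*-9)=168, (26*31 - -20*-3)=746, (-20*-29 - -29*31)=1479; twice the area = |3292| = 3292; area = 1646; answer 1646
Stage 2: W1 = 1646; threaded value p + q = 1647; r = -30; 5*(-30)^2 - 1*(-30)^1 - 2 = (4500) + (30) + (-2) = 4528; answer 4528
Stage 3: W2 = 4528; c = 5; total draws C(7,2) = 21; favorable C(5,2) = 10; P = 10/21; answer 10/21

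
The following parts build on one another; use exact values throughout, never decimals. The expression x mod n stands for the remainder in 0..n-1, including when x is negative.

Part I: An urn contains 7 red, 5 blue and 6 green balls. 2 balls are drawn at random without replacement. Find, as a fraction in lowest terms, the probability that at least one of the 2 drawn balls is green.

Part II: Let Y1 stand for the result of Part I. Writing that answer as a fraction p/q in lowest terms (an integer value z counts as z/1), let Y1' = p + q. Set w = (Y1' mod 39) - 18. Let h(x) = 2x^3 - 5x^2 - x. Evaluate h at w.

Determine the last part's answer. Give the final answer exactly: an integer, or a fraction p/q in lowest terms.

Part I: total draws C(18,2) = 153; complement C(12,2) = 66; favorable 153 - 66 = 87; P = 29/51; answer 29/51
Part II: Y1 = 29/51; threaded value p + q = 80; w = -16; 2*(-16)^3 - 5*(-16)^2 - 1*(-16)^1 = (-8192) + (-1280) + (16) = -9456; answer -9456

-9456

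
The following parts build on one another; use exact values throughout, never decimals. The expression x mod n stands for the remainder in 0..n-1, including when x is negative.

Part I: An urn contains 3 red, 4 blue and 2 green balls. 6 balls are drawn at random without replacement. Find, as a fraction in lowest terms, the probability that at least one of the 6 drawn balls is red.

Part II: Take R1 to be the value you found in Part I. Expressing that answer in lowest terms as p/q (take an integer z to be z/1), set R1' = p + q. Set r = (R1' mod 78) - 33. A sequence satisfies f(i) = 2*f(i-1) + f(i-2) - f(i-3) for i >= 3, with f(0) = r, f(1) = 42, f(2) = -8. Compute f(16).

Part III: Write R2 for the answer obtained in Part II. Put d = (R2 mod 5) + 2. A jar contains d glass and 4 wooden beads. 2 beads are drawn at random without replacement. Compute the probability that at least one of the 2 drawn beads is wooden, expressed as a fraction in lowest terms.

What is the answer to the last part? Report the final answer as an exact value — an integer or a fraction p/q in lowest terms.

Part I: total draws C(9,6) = 84; complement C(6,6) = 1; favorable 84 - 1 = 83; P = 83/84; answer 83/84
Part II: R1 = 83/84; threaded value p + q = 167; r = -22; f(3) = 2*(-8) + 1*(42) - 1*(-22) = 48; iterating: f(3)=48, f(4)=46, f(5)=148, f(6)=294, f(7)=690, f(8)=1526, f(9)=3448, f(10)=7732, f(11)=17386, f(12)=39056, f(13)=87766, f(14)=197202, f(15)=443114, f(16)=995664; answer 995664
Part III: R2 = 995664; d = 6; total draws C(10,2) = 45; complement C(6,2) = 15; favorable 45 - 15 = 30; P = 2/3; answer 2/3

2/3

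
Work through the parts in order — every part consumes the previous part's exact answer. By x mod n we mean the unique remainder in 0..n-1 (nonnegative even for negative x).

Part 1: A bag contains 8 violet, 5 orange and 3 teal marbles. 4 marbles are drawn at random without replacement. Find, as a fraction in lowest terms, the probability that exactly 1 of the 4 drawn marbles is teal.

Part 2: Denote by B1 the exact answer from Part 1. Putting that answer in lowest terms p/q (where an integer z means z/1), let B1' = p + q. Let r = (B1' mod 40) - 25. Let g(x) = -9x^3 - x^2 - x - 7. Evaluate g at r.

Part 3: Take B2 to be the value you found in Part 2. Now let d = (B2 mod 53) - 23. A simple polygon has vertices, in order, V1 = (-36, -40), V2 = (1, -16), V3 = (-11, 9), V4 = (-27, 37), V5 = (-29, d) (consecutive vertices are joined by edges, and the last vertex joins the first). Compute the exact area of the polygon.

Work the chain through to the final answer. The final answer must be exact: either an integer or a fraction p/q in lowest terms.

Part 1: total draws C(16,4) = 1820; favorable C(3,1)*C(13,3) = 858; P = 33/70; answer 33/70
Part 2: B1 = 33/70; threaded value p + q = 103; r = -2; -9*(-2)^3 - 1*(-2)^2 - 1*(-2)^1 - 7 = (72) + (-4) + (2) + (-7) = 63; answer 63
Part 3: B2 = 63; d = -13; cross terms: (-36*-16 - 1*-40)=616, (1*9 - -11*-16)=-167, (-11*37 - -27*9)=-164, (-27*-13 - -29*37)=1424, (-29*-40 - -36*-13)=692; twice the area = |2401| = 2401; area = 2401/2; answer 2401/2

2401/2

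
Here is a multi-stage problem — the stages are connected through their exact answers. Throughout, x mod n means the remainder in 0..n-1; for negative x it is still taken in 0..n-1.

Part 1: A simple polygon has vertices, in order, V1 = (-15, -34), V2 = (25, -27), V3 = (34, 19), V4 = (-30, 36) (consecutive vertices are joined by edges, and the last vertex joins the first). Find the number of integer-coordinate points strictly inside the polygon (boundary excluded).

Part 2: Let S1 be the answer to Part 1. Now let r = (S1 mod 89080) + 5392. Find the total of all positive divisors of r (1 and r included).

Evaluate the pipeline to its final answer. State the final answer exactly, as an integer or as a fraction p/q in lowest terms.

15120

Part 1: cross terms: (-15*-27 - 25*-34)=1255, (25*19 - 34*-27)=1393, (34*36 - -30*19)=1794, (-30*-34 - -15*36)=1560; twice the area = |6002| = 6002; area = 3001; boundary points = 1 + 1 + 1 + 5 = 8; strictly interior points = area - boundary/2 + 1 = 2998; answer 2998
Part 2: S1 = 2998; r = 8390; 8390 = 2 * 5 * 839; sigma = (1 + 2) * (1 + 5) * (1 + 839) = 3 * 6 * 840 = 15120; answer 15120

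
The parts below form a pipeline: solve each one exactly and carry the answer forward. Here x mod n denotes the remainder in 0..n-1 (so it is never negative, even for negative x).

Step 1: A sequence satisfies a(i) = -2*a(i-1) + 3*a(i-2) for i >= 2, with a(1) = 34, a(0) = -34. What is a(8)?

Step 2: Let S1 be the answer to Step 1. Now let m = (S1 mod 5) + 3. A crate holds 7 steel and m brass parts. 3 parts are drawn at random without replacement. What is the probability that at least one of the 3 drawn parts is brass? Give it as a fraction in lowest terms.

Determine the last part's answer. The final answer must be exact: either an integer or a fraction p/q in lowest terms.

Step 1: a(2) = -2*(34) + 3*(-34) = -170; iterating: a(2)=-170, a(3)=442, a(4)=-1394, a(5)=4114, a(6)=-12410, a(7)=37162, a(8)=-111554; answer -111554
Step 2: S1 = -111554; m = 4; total draws C(11,3) = 165; complement C(7,3) = 35; favorable 165 - 35 = 130; P = 26/33; answer 26/33

26/33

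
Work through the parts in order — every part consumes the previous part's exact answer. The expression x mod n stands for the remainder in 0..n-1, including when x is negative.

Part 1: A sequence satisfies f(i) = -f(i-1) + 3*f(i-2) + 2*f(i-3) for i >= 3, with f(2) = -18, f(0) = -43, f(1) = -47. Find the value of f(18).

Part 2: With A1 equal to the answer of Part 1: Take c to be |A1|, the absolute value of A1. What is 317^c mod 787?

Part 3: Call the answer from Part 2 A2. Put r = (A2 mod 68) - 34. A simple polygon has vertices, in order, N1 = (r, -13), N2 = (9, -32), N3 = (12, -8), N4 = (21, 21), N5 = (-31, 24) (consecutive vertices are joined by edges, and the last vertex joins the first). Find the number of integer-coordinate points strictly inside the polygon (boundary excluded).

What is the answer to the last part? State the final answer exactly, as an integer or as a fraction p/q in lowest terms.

1649

Part 1: f(3) = -1*(-18) + 3*(-47) + 2*(-43) = -209; iterating: f(3)=-209, f(4)=61, f(5)=-724, f(6)=489, f(7)=-2539, f(8)=2558, f(9)=-9197, f(10)=11793, f(11)=-34268, f(12)=51253, f(13)=-130471, f(14)=215694, f(15)=-504601, f(16)=890741, f(17)=-1973156, f(18)=3636177; answer 3636177
Part 2: A1 = 3636177; c = 3636177; squarings mod 787: 317^1=317, 317^2=540, 317^4=410, 317^8=469, 317^16=388, 317^32=227, 317^64=374, 317^128=577, 317^256=28, 317^512=784, 317^1024=9, 317^2048=81, 317^4096=265, 317^8192=182, 317^16384=70, 317^32768=178, 317^65536=204, 317^131072=692, 317^262144=368, 317^524288=60, 317^1048576=452, 317^2097152=471; 317^3636177 = 317^1 * 317^16 * 317^64 * 317^128 * 317^256 * 317^512 * 317^2048 * 317^4096 * 317^8192 * 317^16384 * 317^65536 * 317^131072 * 317^262144 * 317^1048576 * 317^2097152 = 154 (mod 787); answer 154
Part 3: A2 = 154; r = -16; cross terms: (-16*-32 - 9*-13)=629, (9*-8 - 12*-32)=312, (12*21 - 21*-8)=420, (21*24 - -31*21)=1155, (-31*-13 - -16*24)=787; twice the area = |3303| = 3303; area = 3303/2; boundary points = 1 + 3 + 1 + 1 + 1 = 7; strictly interior points = area - boundary/2 + 1 = 1649; answer 1649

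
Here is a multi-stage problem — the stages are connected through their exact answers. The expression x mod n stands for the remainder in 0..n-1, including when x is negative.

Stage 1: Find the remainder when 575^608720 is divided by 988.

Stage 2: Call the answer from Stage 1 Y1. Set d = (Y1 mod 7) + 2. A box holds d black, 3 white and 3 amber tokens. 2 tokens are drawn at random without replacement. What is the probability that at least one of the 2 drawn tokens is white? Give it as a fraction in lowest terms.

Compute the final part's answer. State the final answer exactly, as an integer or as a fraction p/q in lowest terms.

8/15

Stage 1: squarings mod 988: 575^1=575, 575^2=633, 575^4=549, 575^8=61, 575^16=757, 575^32=9, 575^64=81, 575^128=633, 575^256=549, 575^512=61, 575^1024=757, 575^2048=9, 575^4096=81, 575^8192=633, 575^16384=549, 575^32768=61, 575^65536=757, 575^131072=9, 575^262144=81, 575^524288=633; 575^608720 = 575^16 * 575^64 * 575^128 * 575^256 * 575^2048 * 575^16384 * 575^65536 * 575^524288 = 9 (mod 988); answer 9
Stage 2: Y1 = 9; d = 4; total draws C(10,2) = 45; complement C(7,2) = 21; favorable 45 - 21 = 24; P = 8/15; answer 8/15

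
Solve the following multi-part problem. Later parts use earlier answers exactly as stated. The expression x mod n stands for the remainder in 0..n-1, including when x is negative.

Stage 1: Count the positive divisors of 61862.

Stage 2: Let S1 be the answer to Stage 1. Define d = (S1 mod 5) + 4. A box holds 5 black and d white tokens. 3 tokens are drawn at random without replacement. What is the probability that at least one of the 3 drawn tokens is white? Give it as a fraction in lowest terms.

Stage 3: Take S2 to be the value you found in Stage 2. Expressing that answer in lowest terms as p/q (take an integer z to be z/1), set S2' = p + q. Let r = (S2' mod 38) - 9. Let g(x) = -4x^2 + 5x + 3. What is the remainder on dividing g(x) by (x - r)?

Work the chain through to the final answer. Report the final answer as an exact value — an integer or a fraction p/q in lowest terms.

-111

Stage 1: 61862 = 2 * 30931; number of divisors = (1+1) * (1+1) = 4; answer 4
Stage 2: S1 = 4; d = 8; total draws C(13,3) = 286; complement C(5,3) = 10; favorable 286 - 10 = 276; P = 138/143; answer 138/143
Stage 3: S2 = 138/143; threaded value p + q = 281; r = 6; remainder = value at the root: -4*(6)^2 + 5*(6)^1 + 3 = (-144) + (30) + (3) = -111; answer -111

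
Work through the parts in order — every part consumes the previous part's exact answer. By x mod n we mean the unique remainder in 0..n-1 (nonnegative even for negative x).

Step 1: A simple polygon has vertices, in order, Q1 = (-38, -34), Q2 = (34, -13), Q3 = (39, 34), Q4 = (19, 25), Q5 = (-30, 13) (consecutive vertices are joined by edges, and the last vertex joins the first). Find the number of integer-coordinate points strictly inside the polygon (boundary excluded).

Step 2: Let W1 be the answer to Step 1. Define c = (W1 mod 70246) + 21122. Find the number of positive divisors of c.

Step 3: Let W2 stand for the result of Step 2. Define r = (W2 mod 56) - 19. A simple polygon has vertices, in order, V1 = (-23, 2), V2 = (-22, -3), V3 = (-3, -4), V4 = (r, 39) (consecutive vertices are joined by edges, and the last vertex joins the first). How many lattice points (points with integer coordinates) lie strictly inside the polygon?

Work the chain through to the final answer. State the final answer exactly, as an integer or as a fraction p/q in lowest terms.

464

Step 1: cross terms: (-38*-13 - 34*-34)=1650, (34*34 - 39*-13)=1663, (39*25 - 19*34)=329, (19*13 - -30*25)=997, (-30*-34 - -38*13)=1514; twice the area = |6153| = 6153; area = 6153/2; boundary points = 3 + 1 + 1 + 1 + 1 = 7; strictly interior points = area - boundary/2 + 1 = 3074; answer 3074
Step 2: W1 = 3074; c = 24196; 24196 = 2^2 * 23 * 263; number of divisors = (2+1) * (1+1) * (1+1) = 12; answer 12
Step 3: W2 = 12; r = -7; cross terms: (-23*-3 - -22*2)=113, (-22*-4 - -3*-3)=79, (-3*39 - -7*-4)=-145, (-7*2 - -23*39)=883; twice the area = |930| = 930; area = 465; boundary points = 1 + 1 + 1 + 1 = 4; strictly interior points = area - boundary/2 + 1 = 464; answer 464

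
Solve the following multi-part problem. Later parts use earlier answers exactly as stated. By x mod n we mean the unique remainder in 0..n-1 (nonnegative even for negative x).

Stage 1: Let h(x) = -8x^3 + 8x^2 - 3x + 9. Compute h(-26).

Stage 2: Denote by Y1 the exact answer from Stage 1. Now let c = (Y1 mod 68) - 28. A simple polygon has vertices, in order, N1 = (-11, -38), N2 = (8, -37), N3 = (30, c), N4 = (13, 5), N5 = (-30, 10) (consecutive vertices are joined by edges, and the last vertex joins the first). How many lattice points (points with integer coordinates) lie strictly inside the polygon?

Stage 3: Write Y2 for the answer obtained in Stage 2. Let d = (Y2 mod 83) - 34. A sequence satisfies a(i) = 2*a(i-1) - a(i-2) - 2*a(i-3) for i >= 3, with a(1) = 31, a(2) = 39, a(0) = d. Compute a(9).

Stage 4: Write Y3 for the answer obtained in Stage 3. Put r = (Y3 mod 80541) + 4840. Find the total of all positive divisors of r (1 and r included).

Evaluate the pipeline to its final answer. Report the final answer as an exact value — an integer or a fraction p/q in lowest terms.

6692

Stage 1: -8*(-26)^3 + 8*(-26)^2 - 3*(-26)^1 + 9 = (140608) + (5408) + (78) + (9) = 146103; answer 146103
Stage 2: Y1 = 146103; c = 11; cross terms: (-11*-37 - 8*-38)=711, (8*11 - 30*-37)=1198, (30*5 - 13*11)=7, (13*10 - -30*5)=280, (-30*-38 - -11*10)=1250; twice the area = |3446| = 3446; area = 1723; boundary points = 1 + 2 + 1 + 1 + 1 = 6; strictly interior points = area - boundary/2 + 1 = 1721; answer 1721
Stage 3: Y2 = 1721; d = 27; a(3) = 2*(39) - 1*(31) - 2*(27) = -7; iterating: a(3)=-7, a(4)=-115, a(5)=-301, a(6)=-473, a(7)=-415, a(8)=245, a(9)=1851; answer 1851
Stage 4: Y3 = 1851; r = 6691; 6691 is prime, so its only divisors are 1 and 6691; sigma = 1 + 6691 = 6692; answer 6692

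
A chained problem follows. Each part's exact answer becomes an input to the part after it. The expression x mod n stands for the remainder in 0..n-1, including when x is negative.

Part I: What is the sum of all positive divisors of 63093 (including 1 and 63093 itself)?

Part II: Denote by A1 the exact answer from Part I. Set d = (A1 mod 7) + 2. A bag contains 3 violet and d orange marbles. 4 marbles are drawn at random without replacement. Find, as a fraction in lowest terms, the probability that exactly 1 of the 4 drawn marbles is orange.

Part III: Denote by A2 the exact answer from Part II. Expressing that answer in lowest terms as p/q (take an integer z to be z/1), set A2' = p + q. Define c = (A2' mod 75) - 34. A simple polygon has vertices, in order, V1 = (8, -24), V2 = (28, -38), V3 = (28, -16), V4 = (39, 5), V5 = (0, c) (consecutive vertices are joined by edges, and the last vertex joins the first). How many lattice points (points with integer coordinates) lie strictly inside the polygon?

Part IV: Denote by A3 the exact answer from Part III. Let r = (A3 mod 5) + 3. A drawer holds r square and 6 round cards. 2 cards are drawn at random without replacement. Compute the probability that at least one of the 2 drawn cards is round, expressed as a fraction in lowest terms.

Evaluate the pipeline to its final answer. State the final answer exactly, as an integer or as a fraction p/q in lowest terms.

11/12

Part I: 63093 = 3 * 21031; sigma = (1 + 3) * (1 + 21031) = 4 * 21032 = 84128; answer 84128
Part II: A1 = 84128; d = 4; total draws C(7,4) = 35; favorable C(4,1)*C(3,3) = 4; P = 4/35; answer 4/35
Part III: A2 = 4/35; threaded value p + q = 39; c = 5; cross terms: (8*-38 - 28*-24)=368, (28*-16 - 28*-38)=616, (28*5 - 39*-16)=764, (39*5 - 0*5)=195, (0*-24 - 8*5)=-40; twice the area = |1903| = 1903; area = 1903/2; boundary points = 2 + 22 + 1 + 39 + 1 = 65; strictly interior points = area - boundary/2 + 1 = 920; answer 920
Part IV: A3 = 920; r = 3; total draws C(9,2) = 36; complement C(3,2) = 3; favorable 36 - 3 = 33; P = 11/12; answer 11/12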